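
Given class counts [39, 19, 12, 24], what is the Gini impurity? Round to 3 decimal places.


Total = 94. Proportions: 39/94, 19/94, 12/94, 24/94. sum(p_i^2) = 0.2945. Gini = 1 - 0.2945 = 0.7055, which rounds to 0.706.

0.706


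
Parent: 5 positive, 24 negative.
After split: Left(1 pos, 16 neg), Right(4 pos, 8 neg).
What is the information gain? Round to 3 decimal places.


H(parent) = 0.6632. H(left) = 0.3228, H(right) = 0.9183. Weighted = (17/29)*0.3228 + (12/29)*0.9183 = 0.5692. IG = 0.6632 - 0.5692 = 0.0940, which rounds to 0.094.

0.094


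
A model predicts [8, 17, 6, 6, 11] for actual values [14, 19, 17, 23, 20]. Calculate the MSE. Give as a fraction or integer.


MSE = (1/5) * ((14-8)^2=36 + (19-17)^2=4 + (17-6)^2=121 + (23-6)^2=289 + (20-11)^2=81). Sum = 531. MSE = 531/5.

531/5


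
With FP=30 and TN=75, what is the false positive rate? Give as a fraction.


FPR = FP / (FP + TN) = 30 / 105 = 2/7.

2/7


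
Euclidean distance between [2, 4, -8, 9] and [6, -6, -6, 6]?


d = sqrt(sum of squared differences). (2-6)^2=16, (4--6)^2=100, (-8--6)^2=4, (9-6)^2=9. Sum = 129.

sqrt(129)


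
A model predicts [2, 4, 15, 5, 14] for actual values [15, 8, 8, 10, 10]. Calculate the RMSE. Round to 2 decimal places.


MSE = 55.0000. RMSE = sqrt(55.0000) = 7.42.

7.42


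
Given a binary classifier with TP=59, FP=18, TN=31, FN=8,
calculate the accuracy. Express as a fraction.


Accuracy = (TP + TN) / (TP + TN + FP + FN) = (59 + 31) / 116 = 45/58.

45/58


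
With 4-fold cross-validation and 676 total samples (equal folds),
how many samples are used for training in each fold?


Each validation fold has 676/4 = 169 samples. Training set = 676 - 169 = 507.

507


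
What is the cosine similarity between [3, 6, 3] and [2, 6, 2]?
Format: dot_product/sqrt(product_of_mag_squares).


dot = 48. |a|^2 = 54, |b|^2 = 44. cos = 48/sqrt(2376).

48/sqrt(2376)


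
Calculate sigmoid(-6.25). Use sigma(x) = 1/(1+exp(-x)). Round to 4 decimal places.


sigma(-6.25) = 1/(1+e^(6.25)) = 1/(1+518.012825) = 1/519.012825 = 0.0019.

0.0019


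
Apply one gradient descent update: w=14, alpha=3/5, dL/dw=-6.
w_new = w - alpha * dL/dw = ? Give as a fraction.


w_new = 14 - 3/5 * -6 = 14 - -18/5 = 88/5.

88/5


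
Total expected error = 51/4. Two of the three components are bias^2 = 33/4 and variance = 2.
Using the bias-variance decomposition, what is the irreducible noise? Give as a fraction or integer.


Total error = bias^2 + variance + irreducible noise. So irreducible noise = 51/4 - 33/4 - 2 = 5/2.

5/2


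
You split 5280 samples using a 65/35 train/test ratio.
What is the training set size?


Test set = 5280 * 35% = 1848. Training set = 5280 - 1848 = 3432.

3432


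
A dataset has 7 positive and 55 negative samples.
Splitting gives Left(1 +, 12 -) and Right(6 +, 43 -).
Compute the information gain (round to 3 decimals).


H(parent) = 0.5086. H(left) = 0.3912, H(right) = 0.5364. Weighted = (13/62)*0.3912 + (49/62)*0.5364 = 0.5060. IG = 0.5086 - 0.5060 = 0.0026, which rounds to 0.003.

0.003


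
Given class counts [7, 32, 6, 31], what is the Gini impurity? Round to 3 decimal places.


Total = 76. Proportions: 7/76, 32/76, 6/76, 31/76. sum(p_i^2) = 0.3584. Gini = 1 - 0.3584 = 0.6416, which rounds to 0.642.

0.642


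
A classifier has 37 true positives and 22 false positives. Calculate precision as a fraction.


Precision = TP / (TP + FP) = 37 / 59 = 37/59.

37/59


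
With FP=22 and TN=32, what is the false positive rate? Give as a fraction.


FPR = FP / (FP + TN) = 22 / 54 = 11/27.

11/27


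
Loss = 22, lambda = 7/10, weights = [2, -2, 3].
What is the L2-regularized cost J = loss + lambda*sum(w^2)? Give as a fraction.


L2 sq norm = sum(w^2) = 17. J = 22 + 7/10 * 17 = 339/10.

339/10


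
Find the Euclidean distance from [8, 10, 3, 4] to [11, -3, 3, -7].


d = sqrt(sum of squared differences). (8-11)^2=9, (10--3)^2=169, (3-3)^2=0, (4--7)^2=121. Sum = 299.

sqrt(299)


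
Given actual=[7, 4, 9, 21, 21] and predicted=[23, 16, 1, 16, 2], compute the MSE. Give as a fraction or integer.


MSE = (1/5) * ((7-23)^2=256 + (4-16)^2=144 + (9-1)^2=64 + (21-16)^2=25 + (21-2)^2=361). Sum = 850. MSE = 170.

170


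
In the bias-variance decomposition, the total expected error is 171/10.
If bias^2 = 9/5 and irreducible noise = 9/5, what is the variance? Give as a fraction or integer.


Total error = bias^2 + variance + irreducible noise. So variance = 171/10 - 9/5 - 9/5 = 27/2.

27/2


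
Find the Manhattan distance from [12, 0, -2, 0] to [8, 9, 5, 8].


d = sum of absolute differences: |12-8|=4 + |0-9|=9 + |-2-5|=7 + |0-8|=8 = 28.

28


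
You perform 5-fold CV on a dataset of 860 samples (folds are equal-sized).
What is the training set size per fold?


Each validation fold has 860/5 = 172 samples. Training set = 860 - 172 = 688.

688


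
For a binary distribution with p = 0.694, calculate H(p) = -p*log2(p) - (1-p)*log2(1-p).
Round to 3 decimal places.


H = -0.694*log2(0.694) - 0.306*log2(0.306) = 0.889.

0.889


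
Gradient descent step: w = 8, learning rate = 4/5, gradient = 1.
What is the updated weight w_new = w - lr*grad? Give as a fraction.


w_new = 8 - 4/5 * 1 = 8 - 4/5 = 36/5.

36/5


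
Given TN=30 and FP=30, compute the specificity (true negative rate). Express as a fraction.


Specificity = TN / (TN + FP) = 30 / 60 = 1/2.

1/2


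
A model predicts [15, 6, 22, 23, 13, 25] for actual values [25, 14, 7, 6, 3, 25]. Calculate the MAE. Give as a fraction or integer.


MAE = (1/6) * (|25-15|=10 + |14-6|=8 + |7-22|=15 + |6-23|=17 + |3-13|=10 + |25-25|=0). Sum = 60. MAE = 10.

10


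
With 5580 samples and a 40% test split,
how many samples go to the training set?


Test set = 5580 * 40% = 2232. Training set = 5580 - 2232 = 3348.

3348


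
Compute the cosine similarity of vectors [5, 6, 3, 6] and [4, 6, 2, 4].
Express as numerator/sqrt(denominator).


dot = 86. |a|^2 = 106, |b|^2 = 72. cos = 86/sqrt(7632).

86/sqrt(7632)


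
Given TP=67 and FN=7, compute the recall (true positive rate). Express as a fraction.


Recall = TP / (TP + FN) = 67 / 74 = 67/74.

67/74


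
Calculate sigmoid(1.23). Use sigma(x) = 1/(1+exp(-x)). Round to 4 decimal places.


sigma(1.23) = 1/(1+e^(-1.23)) = 1/(1+0.292293) = 1/1.292293 = 0.7738.

0.7738


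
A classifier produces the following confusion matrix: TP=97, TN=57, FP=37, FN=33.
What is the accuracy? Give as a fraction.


Accuracy = (TP + TN) / (TP + TN + FP + FN) = (97 + 57) / 224 = 11/16.

11/16


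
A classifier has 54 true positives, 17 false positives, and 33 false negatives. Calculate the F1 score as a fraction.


Precision = 54/71 = 54/71. Recall = 54/87 = 18/29. F1 = 2*P*R/(P+R) = 54/79.

54/79


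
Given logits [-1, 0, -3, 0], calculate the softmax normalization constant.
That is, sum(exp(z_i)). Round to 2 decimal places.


Denom = e^-1=0.3679 + e^0=1.0000 + e^-3=0.0498 + e^0=1.0000. Sum = 2.4177, which rounds to 2.42.

2.42


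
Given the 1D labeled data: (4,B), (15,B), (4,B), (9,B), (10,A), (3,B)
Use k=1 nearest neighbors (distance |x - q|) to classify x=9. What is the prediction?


Distances: |4-9|=5, |15-9|=6, |4-9|=5, |9-9|=0, |10-9|=1, |3-9|=6. 1 nearest: (9,B). Counts: {'B': 1}. Majority class: B.

B


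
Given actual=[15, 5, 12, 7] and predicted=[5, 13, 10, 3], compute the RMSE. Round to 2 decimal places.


MSE = 46.0000. RMSE = sqrt(46.0000) = 6.78.

6.78


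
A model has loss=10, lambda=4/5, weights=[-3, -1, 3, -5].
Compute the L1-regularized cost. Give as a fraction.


L1 norm = sum(|w|) = 12. J = 10 + 4/5 * 12 = 98/5.

98/5


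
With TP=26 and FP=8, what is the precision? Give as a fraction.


Precision = TP / (TP + FP) = 26 / 34 = 13/17.

13/17


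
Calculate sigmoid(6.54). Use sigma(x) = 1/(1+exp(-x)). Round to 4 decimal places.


sigma(6.54) = 1/(1+e^(-6.54)) = 1/(1+0.001444) = 1/1.001444 = 0.9986.

0.9986


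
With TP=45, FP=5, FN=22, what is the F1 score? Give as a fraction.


Precision = 45/50 = 9/10. Recall = 45/67 = 45/67. F1 = 2*P*R/(P+R) = 10/13.

10/13


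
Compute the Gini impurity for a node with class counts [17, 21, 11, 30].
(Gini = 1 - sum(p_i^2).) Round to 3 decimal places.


Total = 79. Proportions: 17/79, 21/79, 11/79, 30/79. sum(p_i^2) = 0.2806. Gini = 1 - 0.2806 = 0.7194, which rounds to 0.719.

0.719


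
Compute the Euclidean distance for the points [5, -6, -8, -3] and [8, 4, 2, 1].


d = sqrt(sum of squared differences). (5-8)^2=9, (-6-4)^2=100, (-8-2)^2=100, (-3-1)^2=16. Sum = 225.

15


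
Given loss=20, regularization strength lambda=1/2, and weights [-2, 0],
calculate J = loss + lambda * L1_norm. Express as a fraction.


L1 norm = sum(|w|) = 2. J = 20 + 1/2 * 2 = 21.

21


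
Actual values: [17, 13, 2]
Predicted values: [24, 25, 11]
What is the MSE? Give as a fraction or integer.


MSE = (1/3) * ((17-24)^2=49 + (13-25)^2=144 + (2-11)^2=81). Sum = 274. MSE = 274/3.

274/3


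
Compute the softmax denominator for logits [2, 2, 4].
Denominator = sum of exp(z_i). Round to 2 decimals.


Denom = e^2=7.3891 + e^2=7.3891 + e^4=54.5982. Sum = 69.3764, which rounds to 69.38.

69.38


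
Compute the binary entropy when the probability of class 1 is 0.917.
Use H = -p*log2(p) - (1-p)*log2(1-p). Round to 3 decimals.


H = -0.917*log2(0.917) - 0.083*log2(0.083) = 0.413.

0.413


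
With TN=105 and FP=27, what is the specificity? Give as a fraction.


Specificity = TN / (TN + FP) = 105 / 132 = 35/44.

35/44


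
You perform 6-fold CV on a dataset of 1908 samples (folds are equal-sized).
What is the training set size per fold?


Each validation fold has 1908/6 = 318 samples. Training set = 1908 - 318 = 1590.

1590


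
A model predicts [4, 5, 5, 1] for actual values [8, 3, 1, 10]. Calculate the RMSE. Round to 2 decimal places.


MSE = 29.2500. RMSE = sqrt(29.2500) = 5.41.

5.41


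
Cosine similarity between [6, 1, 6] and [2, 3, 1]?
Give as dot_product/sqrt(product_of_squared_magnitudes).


dot = 21. |a|^2 = 73, |b|^2 = 14. cos = 21/sqrt(1022).

21/sqrt(1022)


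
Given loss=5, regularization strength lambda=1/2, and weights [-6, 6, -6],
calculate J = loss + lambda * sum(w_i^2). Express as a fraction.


L2 sq norm = sum(w^2) = 108. J = 5 + 1/2 * 108 = 59.

59


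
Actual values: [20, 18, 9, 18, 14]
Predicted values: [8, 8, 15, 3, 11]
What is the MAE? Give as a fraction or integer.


MAE = (1/5) * (|20-8|=12 + |18-8|=10 + |9-15|=6 + |18-3|=15 + |14-11|=3). Sum = 46. MAE = 46/5.

46/5


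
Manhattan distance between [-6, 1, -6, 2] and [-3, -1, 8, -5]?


d = sum of absolute differences: |-6--3|=3 + |1--1|=2 + |-6-8|=14 + |2--5|=7 = 26.

26


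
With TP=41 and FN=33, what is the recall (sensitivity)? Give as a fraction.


Recall = TP / (TP + FN) = 41 / 74 = 41/74.

41/74


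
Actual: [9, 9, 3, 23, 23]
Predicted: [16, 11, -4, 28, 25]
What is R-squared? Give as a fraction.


Mean(y) = 67/5. SS_res = 131. SS_tot = 1656/5. R^2 = 1 - 131/(1656/5) = 1001/1656.

1001/1656


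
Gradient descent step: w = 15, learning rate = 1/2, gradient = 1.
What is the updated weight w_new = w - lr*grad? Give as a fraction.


w_new = 15 - 1/2 * 1 = 15 - 1/2 = 29/2.

29/2


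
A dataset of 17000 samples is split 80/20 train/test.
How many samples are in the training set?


Test set = 17000 * 20% = 3400. Training set = 17000 - 3400 = 13600.

13600


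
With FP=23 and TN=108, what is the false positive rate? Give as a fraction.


FPR = FP / (FP + TN) = 23 / 131 = 23/131.

23/131


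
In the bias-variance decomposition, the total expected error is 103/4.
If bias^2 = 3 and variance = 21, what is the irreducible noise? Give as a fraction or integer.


Total error = bias^2 + variance + irreducible noise. So irreducible noise = 103/4 - 3 - 21 = 7/4.

7/4


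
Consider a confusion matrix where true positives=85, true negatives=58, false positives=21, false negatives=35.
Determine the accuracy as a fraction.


Accuracy = (TP + TN) / (TP + TN + FP + FN) = (85 + 58) / 199 = 143/199.

143/199


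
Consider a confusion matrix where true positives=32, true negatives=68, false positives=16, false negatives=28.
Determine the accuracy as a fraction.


Accuracy = (TP + TN) / (TP + TN + FP + FN) = (32 + 68) / 144 = 25/36.

25/36


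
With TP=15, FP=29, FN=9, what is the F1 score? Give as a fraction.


Precision = 15/44 = 15/44. Recall = 15/24 = 5/8. F1 = 2*P*R/(P+R) = 15/34.

15/34


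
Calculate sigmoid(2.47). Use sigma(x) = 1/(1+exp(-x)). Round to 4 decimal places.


sigma(2.47) = 1/(1+e^(-2.47)) = 1/(1+0.084585) = 1/1.084585 = 0.9220.

0.9220


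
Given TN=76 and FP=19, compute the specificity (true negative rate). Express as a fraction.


Specificity = TN / (TN + FP) = 76 / 95 = 4/5.

4/5


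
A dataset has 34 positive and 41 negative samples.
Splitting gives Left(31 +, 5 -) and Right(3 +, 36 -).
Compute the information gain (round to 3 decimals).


H(parent) = 0.9937. H(left) = 0.5813, H(right) = 0.3912. Weighted = (36/75)*0.5813 + (39/75)*0.3912 = 0.4824. IG = 0.9937 - 0.4824 = 0.5113, which rounds to 0.511.

0.511


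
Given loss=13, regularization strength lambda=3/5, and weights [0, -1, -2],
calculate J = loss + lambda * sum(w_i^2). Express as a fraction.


L2 sq norm = sum(w^2) = 5. J = 13 + 3/5 * 5 = 16.

16


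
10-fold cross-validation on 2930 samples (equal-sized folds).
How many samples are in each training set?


Each validation fold has 2930/10 = 293 samples. Training set = 2930 - 293 = 2637.

2637


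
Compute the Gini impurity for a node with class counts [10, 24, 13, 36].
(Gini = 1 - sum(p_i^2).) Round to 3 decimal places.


Total = 83. Proportions: 10/83, 24/83, 13/83, 36/83. sum(p_i^2) = 0.3108. Gini = 1 - 0.3108 = 0.6892, which rounds to 0.689.

0.689


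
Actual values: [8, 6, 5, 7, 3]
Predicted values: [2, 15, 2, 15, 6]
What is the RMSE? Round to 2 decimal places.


MSE = 39.8000. RMSE = sqrt(39.8000) = 6.31.

6.31


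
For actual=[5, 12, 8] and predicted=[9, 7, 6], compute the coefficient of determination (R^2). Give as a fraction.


Mean(y) = 25/3. SS_res = 45. SS_tot = 74/3. R^2 = 1 - 45/(74/3) = -61/74.

-61/74


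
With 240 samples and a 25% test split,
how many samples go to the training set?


Test set = 240 * 25% = 60. Training set = 240 - 60 = 180.

180


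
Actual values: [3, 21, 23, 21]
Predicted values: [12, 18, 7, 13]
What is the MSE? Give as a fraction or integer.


MSE = (1/4) * ((3-12)^2=81 + (21-18)^2=9 + (23-7)^2=256 + (21-13)^2=64). Sum = 410. MSE = 205/2.

205/2


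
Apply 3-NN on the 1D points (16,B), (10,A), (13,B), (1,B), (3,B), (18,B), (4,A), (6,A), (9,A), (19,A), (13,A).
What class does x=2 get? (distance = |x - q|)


Distances: |16-2|=14, |10-2|=8, |13-2|=11, |1-2|=1, |3-2|=1, |18-2|=16, |4-2|=2, |6-2|=4, |9-2|=7, |19-2|=17, |13-2|=11. 3 nearest: (1,B), (3,B), (4,A). Counts: {'B': 2, 'A': 1}. Majority class: B.

B


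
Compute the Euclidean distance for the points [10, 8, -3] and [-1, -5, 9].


d = sqrt(sum of squared differences). (10--1)^2=121, (8--5)^2=169, (-3-9)^2=144. Sum = 434.

sqrt(434)


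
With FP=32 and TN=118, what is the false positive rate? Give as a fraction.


FPR = FP / (FP + TN) = 32 / 150 = 16/75.

16/75


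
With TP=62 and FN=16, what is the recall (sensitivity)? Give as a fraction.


Recall = TP / (TP + FN) = 62 / 78 = 31/39.

31/39


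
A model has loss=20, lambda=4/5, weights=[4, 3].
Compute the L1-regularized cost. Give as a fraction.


L1 norm = sum(|w|) = 7. J = 20 + 4/5 * 7 = 128/5.

128/5


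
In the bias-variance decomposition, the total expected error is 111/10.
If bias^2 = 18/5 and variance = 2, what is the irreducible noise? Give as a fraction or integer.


Total error = bias^2 + variance + irreducible noise. So irreducible noise = 111/10 - 18/5 - 2 = 11/2.

11/2


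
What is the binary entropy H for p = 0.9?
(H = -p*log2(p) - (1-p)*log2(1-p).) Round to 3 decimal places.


H = -0.9*log2(0.9) - 0.1*log2(0.1) = 0.469.

0.469


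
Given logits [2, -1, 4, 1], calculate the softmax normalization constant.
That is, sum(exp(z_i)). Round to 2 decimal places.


Denom = e^2=7.3891 + e^-1=0.3679 + e^4=54.5982 + e^1=2.7183. Sum = 65.0735, which rounds to 65.07.

65.07


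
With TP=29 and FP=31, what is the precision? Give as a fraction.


Precision = TP / (TP + FP) = 29 / 60 = 29/60.

29/60


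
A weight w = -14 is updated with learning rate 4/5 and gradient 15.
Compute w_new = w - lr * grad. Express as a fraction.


w_new = -14 - 4/5 * 15 = -14 - 12 = -26.

-26


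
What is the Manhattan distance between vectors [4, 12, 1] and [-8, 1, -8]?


d = sum of absolute differences: |4--8|=12 + |12-1|=11 + |1--8|=9 = 32.

32


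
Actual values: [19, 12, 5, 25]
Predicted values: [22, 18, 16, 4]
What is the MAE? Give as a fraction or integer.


MAE = (1/4) * (|19-22|=3 + |12-18|=6 + |5-16|=11 + |25-4|=21). Sum = 41. MAE = 41/4.

41/4


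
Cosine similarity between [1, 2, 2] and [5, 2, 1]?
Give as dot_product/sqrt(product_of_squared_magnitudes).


dot = 11. |a|^2 = 9, |b|^2 = 30. cos = 11/sqrt(270).

11/sqrt(270)


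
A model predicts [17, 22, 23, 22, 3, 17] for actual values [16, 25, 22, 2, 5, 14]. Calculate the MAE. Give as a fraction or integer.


MAE = (1/6) * (|16-17|=1 + |25-22|=3 + |22-23|=1 + |2-22|=20 + |5-3|=2 + |14-17|=3). Sum = 30. MAE = 5.

5


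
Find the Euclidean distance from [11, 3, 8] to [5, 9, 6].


d = sqrt(sum of squared differences). (11-5)^2=36, (3-9)^2=36, (8-6)^2=4. Sum = 76.

sqrt(76)


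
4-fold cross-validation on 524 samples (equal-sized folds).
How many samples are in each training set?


Each validation fold has 524/4 = 131 samples. Training set = 524 - 131 = 393.

393


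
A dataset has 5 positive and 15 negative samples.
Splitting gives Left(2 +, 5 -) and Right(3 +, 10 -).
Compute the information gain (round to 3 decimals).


H(parent) = 0.8113. H(left) = 0.8631, H(right) = 0.7793. Weighted = (7/20)*0.8631 + (13/20)*0.7793 = 0.8086. IG = 0.8113 - 0.8086 = 0.0027, which rounds to 0.003.

0.003


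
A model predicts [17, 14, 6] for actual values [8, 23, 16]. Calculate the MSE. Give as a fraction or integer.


MSE = (1/3) * ((8-17)^2=81 + (23-14)^2=81 + (16-6)^2=100). Sum = 262. MSE = 262/3.

262/3


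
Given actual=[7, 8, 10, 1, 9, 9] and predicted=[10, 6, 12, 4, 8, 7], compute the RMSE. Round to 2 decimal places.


MSE = 5.1667. RMSE = sqrt(5.1667) = 2.27.

2.27


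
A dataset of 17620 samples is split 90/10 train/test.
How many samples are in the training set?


Test set = 17620 * 10% = 1762. Training set = 17620 - 1762 = 15858.

15858


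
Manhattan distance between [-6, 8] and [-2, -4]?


d = sum of absolute differences: |-6--2|=4 + |8--4|=12 = 16.

16


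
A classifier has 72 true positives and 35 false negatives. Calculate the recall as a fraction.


Recall = TP / (TP + FN) = 72 / 107 = 72/107.

72/107


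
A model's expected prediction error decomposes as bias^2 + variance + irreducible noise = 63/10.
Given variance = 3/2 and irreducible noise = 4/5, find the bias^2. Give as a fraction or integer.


Total error = bias^2 + variance + irreducible noise. So bias^2 = 63/10 - 3/2 - 4/5 = 4.

4


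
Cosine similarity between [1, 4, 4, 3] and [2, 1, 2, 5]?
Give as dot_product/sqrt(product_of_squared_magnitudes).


dot = 29. |a|^2 = 42, |b|^2 = 34. cos = 29/sqrt(1428).

29/sqrt(1428)


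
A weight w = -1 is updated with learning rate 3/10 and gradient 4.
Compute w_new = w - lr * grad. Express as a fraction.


w_new = -1 - 3/10 * 4 = -1 - 6/5 = -11/5.

-11/5


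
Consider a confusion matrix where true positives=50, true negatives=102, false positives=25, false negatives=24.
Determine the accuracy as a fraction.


Accuracy = (TP + TN) / (TP + TN + FP + FN) = (50 + 102) / 201 = 152/201.

152/201


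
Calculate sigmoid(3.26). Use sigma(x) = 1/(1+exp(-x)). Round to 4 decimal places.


sigma(3.26) = 1/(1+e^(-3.26)) = 1/(1+0.038388) = 1/1.038388 = 0.9630.

0.9630


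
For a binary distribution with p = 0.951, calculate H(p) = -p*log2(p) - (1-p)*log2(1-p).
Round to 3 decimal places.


H = -0.951*log2(0.951) - 0.049*log2(0.049) = 0.282.

0.282


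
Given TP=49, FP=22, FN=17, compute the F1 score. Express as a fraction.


Precision = 49/71 = 49/71. Recall = 49/66 = 49/66. F1 = 2*P*R/(P+R) = 98/137.

98/137


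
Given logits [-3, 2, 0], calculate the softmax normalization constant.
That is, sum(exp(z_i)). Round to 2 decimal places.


Denom = e^-3=0.0498 + e^2=7.3891 + e^0=1.0000. Sum = 8.4389, which rounds to 8.44.

8.44


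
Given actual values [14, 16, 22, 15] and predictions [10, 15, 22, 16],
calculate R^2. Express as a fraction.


Mean(y) = 67/4. SS_res = 18. SS_tot = 155/4. R^2 = 1 - 18/(155/4) = 83/155.

83/155


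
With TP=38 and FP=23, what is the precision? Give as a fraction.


Precision = TP / (TP + FP) = 38 / 61 = 38/61.

38/61


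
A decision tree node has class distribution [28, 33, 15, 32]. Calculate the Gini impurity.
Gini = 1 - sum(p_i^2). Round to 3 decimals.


Total = 108. Proportions: 28/108, 33/108, 15/108, 32/108. sum(p_i^2) = 0.2677. Gini = 1 - 0.2677 = 0.7323, which rounds to 0.732.

0.732


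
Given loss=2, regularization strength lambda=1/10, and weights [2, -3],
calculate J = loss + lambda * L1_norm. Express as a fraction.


L1 norm = sum(|w|) = 5. J = 2 + 1/10 * 5 = 5/2.

5/2


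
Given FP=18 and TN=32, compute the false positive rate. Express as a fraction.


FPR = FP / (FP + TN) = 18 / 50 = 9/25.

9/25


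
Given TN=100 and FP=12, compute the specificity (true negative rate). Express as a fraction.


Specificity = TN / (TN + FP) = 100 / 112 = 25/28.

25/28


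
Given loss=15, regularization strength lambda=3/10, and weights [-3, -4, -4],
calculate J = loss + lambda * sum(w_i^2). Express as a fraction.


L2 sq norm = sum(w^2) = 41. J = 15 + 3/10 * 41 = 273/10.

273/10


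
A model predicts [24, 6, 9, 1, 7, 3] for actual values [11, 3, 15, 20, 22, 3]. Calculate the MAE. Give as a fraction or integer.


MAE = (1/6) * (|11-24|=13 + |3-6|=3 + |15-9|=6 + |20-1|=19 + |22-7|=15 + |3-3|=0). Sum = 56. MAE = 28/3.

28/3


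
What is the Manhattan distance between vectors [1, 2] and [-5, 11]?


d = sum of absolute differences: |1--5|=6 + |2-11|=9 = 15.

15


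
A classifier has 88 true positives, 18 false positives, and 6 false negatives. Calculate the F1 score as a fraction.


Precision = 88/106 = 44/53. Recall = 88/94 = 44/47. F1 = 2*P*R/(P+R) = 22/25.

22/25


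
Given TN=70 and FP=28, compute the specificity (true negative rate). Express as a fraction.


Specificity = TN / (TN + FP) = 70 / 98 = 5/7.

5/7


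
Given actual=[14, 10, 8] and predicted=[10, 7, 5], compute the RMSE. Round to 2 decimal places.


MSE = 11.3333. RMSE = sqrt(11.3333) = 3.37.

3.37


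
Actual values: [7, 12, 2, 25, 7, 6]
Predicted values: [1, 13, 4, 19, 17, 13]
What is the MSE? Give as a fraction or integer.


MSE = (1/6) * ((7-1)^2=36 + (12-13)^2=1 + (2-4)^2=4 + (25-19)^2=36 + (7-17)^2=100 + (6-13)^2=49). Sum = 226. MSE = 113/3.

113/3


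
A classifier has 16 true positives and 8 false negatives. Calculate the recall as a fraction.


Recall = TP / (TP + FN) = 16 / 24 = 2/3.

2/3


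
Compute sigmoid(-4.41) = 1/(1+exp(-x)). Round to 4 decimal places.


sigma(-4.41) = 1/(1+e^(4.41)) = 1/(1+82.269464) = 1/83.269464 = 0.0120.

0.0120


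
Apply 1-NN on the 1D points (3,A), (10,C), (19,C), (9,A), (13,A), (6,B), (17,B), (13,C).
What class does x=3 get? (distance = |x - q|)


Distances: |3-3|=0, |10-3|=7, |19-3|=16, |9-3|=6, |13-3|=10, |6-3|=3, |17-3|=14, |13-3|=10. 1 nearest: (3,A). Counts: {'A': 1}. Majority class: A.

A


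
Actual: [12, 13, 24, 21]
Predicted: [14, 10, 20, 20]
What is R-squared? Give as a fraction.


Mean(y) = 35/2. SS_res = 30. SS_tot = 105. R^2 = 1 - 30/(105) = 5/7.

5/7


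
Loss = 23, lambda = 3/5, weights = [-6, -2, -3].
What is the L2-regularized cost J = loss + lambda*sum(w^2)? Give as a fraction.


L2 sq norm = sum(w^2) = 49. J = 23 + 3/5 * 49 = 262/5.

262/5


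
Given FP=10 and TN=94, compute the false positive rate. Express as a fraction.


FPR = FP / (FP + TN) = 10 / 104 = 5/52.

5/52


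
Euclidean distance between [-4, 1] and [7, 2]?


d = sqrt(sum of squared differences). (-4-7)^2=121, (1-2)^2=1. Sum = 122.

sqrt(122)


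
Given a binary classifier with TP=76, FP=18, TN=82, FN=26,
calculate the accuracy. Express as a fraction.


Accuracy = (TP + TN) / (TP + TN + FP + FN) = (76 + 82) / 202 = 79/101.

79/101


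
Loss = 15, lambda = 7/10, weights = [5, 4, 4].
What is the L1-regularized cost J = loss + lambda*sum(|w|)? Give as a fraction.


L1 norm = sum(|w|) = 13. J = 15 + 7/10 * 13 = 241/10.

241/10


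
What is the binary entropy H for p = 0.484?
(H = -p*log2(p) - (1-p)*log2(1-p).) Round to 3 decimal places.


H = -0.484*log2(0.484) - 0.516*log2(0.516) = 0.999.

0.999


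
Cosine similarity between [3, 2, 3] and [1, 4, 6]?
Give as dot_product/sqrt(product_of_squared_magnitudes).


dot = 29. |a|^2 = 22, |b|^2 = 53. cos = 29/sqrt(1166).

29/sqrt(1166)


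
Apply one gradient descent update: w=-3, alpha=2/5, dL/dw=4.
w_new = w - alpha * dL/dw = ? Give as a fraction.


w_new = -3 - 2/5 * 4 = -3 - 8/5 = -23/5.

-23/5


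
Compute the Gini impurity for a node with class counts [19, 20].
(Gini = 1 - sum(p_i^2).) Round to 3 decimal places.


Total = 39. Proportions: 19/39, 20/39. sum(p_i^2) = 0.5003. Gini = 1 - 0.5003 = 0.4997, which rounds to 0.500.

0.500


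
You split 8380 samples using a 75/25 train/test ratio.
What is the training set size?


Test set = 8380 * 25% = 2095. Training set = 8380 - 2095 = 6285.

6285


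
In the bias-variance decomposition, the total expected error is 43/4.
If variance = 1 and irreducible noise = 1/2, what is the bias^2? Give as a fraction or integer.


Total error = bias^2 + variance + irreducible noise. So bias^2 = 43/4 - 1 - 1/2 = 37/4.

37/4


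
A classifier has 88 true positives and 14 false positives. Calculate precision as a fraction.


Precision = TP / (TP + FP) = 88 / 102 = 44/51.

44/51


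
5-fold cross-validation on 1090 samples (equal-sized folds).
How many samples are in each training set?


Each validation fold has 1090/5 = 218 samples. Training set = 1090 - 218 = 872.

872


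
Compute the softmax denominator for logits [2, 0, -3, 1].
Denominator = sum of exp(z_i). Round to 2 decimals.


Denom = e^2=7.3891 + e^0=1.0000 + e^-3=0.0498 + e^1=2.7183. Sum = 11.1572, which rounds to 11.16.

11.16


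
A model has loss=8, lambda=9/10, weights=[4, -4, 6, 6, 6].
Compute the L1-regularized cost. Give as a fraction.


L1 norm = sum(|w|) = 26. J = 8 + 9/10 * 26 = 157/5.

157/5


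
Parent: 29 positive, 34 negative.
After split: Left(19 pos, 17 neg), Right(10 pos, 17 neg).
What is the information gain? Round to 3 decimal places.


H(parent) = 0.9955. H(left) = 0.9978, H(right) = 0.9510. Weighted = (36/63)*0.9978 + (27/63)*0.9510 = 0.9777. IG = 0.9955 - 0.9777 = 0.0178, which rounds to 0.018.

0.018


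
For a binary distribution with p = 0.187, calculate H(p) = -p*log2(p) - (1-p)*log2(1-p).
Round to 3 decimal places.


H = -0.187*log2(0.187) - 0.813*log2(0.813) = 0.695.

0.695


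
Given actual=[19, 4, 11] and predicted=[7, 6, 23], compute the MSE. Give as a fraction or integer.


MSE = (1/3) * ((19-7)^2=144 + (4-6)^2=4 + (11-23)^2=144). Sum = 292. MSE = 292/3.

292/3


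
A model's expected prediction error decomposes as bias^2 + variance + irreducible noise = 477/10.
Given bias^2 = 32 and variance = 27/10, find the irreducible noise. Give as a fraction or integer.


Total error = bias^2 + variance + irreducible noise. So irreducible noise = 477/10 - 32 - 27/10 = 13.

13


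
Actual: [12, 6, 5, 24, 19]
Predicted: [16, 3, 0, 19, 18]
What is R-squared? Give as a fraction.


Mean(y) = 66/5. SS_res = 76. SS_tot = 1354/5. R^2 = 1 - 76/(1354/5) = 487/677.

487/677


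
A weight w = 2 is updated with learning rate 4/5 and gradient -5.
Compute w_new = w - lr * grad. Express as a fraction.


w_new = 2 - 4/5 * -5 = 2 - -4 = 6.

6


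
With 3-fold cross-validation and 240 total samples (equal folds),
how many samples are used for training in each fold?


Each validation fold has 240/3 = 80 samples. Training set = 240 - 80 = 160.

160


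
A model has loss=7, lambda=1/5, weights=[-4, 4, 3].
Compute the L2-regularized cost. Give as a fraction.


L2 sq norm = sum(w^2) = 41. J = 7 + 1/5 * 41 = 76/5.

76/5


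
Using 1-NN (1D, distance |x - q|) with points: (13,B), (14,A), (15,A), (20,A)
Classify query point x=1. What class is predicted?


Distances: |13-1|=12, |14-1|=13, |15-1|=14, |20-1|=19. 1 nearest: (13,B). Counts: {'B': 1}. Majority class: B.

B


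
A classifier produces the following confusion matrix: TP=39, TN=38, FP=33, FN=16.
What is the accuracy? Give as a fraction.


Accuracy = (TP + TN) / (TP + TN + FP + FN) = (39 + 38) / 126 = 11/18.

11/18


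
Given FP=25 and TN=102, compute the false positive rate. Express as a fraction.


FPR = FP / (FP + TN) = 25 / 127 = 25/127.

25/127


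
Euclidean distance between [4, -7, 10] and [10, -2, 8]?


d = sqrt(sum of squared differences). (4-10)^2=36, (-7--2)^2=25, (10-8)^2=4. Sum = 65.

sqrt(65)


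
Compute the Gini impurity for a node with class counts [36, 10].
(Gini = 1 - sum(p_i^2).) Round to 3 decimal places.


Total = 46. Proportions: 36/46, 10/46. sum(p_i^2) = 0.6597. Gini = 1 - 0.6597 = 0.3403, which rounds to 0.340.

0.340


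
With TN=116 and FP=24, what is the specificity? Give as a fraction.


Specificity = TN / (TN + FP) = 116 / 140 = 29/35.

29/35


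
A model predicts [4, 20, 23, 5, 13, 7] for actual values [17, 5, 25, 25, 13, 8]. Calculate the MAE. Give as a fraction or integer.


MAE = (1/6) * (|17-4|=13 + |5-20|=15 + |25-23|=2 + |25-5|=20 + |13-13|=0 + |8-7|=1). Sum = 51. MAE = 17/2.

17/2


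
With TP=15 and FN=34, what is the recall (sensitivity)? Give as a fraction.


Recall = TP / (TP + FN) = 15 / 49 = 15/49.

15/49


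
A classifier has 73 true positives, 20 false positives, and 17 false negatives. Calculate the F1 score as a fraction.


Precision = 73/93 = 73/93. Recall = 73/90 = 73/90. F1 = 2*P*R/(P+R) = 146/183.

146/183


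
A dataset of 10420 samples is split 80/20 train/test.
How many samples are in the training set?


Test set = 10420 * 20% = 2084. Training set = 10420 - 2084 = 8336.

8336


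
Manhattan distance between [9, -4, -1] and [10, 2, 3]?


d = sum of absolute differences: |9-10|=1 + |-4-2|=6 + |-1-3|=4 = 11.

11


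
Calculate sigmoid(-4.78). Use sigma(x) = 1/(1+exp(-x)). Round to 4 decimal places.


sigma(-4.78) = 1/(1+e^(4.78)) = 1/(1+119.104350) = 1/120.104350 = 0.0083.

0.0083


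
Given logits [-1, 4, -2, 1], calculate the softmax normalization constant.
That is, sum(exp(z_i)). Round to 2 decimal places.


Denom = e^-1=0.3679 + e^4=54.5982 + e^-2=0.1353 + e^1=2.7183. Sum = 57.8197, which rounds to 57.82.

57.82


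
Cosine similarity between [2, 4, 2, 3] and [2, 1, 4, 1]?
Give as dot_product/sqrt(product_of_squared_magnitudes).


dot = 19. |a|^2 = 33, |b|^2 = 22. cos = 19/sqrt(726).

19/sqrt(726)


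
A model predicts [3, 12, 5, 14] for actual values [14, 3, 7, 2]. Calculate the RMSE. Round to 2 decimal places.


MSE = 87.5000. RMSE = sqrt(87.5000) = 9.35.

9.35


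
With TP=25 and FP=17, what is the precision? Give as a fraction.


Precision = TP / (TP + FP) = 25 / 42 = 25/42.

25/42


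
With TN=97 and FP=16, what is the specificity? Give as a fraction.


Specificity = TN / (TN + FP) = 97 / 113 = 97/113.

97/113


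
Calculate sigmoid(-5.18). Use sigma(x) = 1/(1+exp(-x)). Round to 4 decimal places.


sigma(-5.18) = 1/(1+e^(5.18)) = 1/(1+177.682811) = 1/178.682811 = 0.0056.

0.0056


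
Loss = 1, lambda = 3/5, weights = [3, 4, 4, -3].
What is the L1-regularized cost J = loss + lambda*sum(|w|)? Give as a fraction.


L1 norm = sum(|w|) = 14. J = 1 + 3/5 * 14 = 47/5.

47/5


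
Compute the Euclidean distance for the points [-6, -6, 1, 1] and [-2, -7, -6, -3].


d = sqrt(sum of squared differences). (-6--2)^2=16, (-6--7)^2=1, (1--6)^2=49, (1--3)^2=16. Sum = 82.

sqrt(82)


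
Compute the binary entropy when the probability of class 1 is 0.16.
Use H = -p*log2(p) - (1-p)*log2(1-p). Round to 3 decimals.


H = -0.16*log2(0.16) - 0.84*log2(0.84) = 0.634.

0.634


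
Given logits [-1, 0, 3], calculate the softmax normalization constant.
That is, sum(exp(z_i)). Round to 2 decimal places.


Denom = e^-1=0.3679 + e^0=1.0000 + e^3=20.0855. Sum = 21.4534, which rounds to 21.45.

21.45


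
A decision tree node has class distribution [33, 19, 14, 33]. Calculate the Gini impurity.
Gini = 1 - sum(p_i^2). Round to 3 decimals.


Total = 99. Proportions: 33/99, 19/99, 14/99, 33/99. sum(p_i^2) = 0.2791. Gini = 1 - 0.2791 = 0.7209, which rounds to 0.721.

0.721


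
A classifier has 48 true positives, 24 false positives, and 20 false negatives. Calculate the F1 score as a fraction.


Precision = 48/72 = 2/3. Recall = 48/68 = 12/17. F1 = 2*P*R/(P+R) = 24/35.

24/35


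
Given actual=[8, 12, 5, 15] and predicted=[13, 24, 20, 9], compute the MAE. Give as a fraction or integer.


MAE = (1/4) * (|8-13|=5 + |12-24|=12 + |5-20|=15 + |15-9|=6). Sum = 38. MAE = 19/2.

19/2


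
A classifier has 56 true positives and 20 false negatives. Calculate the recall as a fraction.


Recall = TP / (TP + FN) = 56 / 76 = 14/19.

14/19


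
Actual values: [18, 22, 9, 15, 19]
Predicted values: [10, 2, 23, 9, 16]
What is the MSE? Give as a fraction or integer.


MSE = (1/5) * ((18-10)^2=64 + (22-2)^2=400 + (9-23)^2=196 + (15-9)^2=36 + (19-16)^2=9). Sum = 705. MSE = 141.

141


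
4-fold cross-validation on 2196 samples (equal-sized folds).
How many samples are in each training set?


Each validation fold has 2196/4 = 549 samples. Training set = 2196 - 549 = 1647.

1647


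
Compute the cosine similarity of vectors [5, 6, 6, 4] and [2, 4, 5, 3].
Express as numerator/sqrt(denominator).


dot = 76. |a|^2 = 113, |b|^2 = 54. cos = 76/sqrt(6102).

76/sqrt(6102)


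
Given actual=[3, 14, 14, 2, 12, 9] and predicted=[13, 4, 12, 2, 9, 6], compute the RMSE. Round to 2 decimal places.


MSE = 37.0000. RMSE = sqrt(37.0000) = 6.08.

6.08


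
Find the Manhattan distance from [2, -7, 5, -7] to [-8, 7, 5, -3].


d = sum of absolute differences: |2--8|=10 + |-7-7|=14 + |5-5|=0 + |-7--3|=4 = 28.

28


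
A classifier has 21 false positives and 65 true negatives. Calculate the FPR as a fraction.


FPR = FP / (FP + TN) = 21 / 86 = 21/86.

21/86


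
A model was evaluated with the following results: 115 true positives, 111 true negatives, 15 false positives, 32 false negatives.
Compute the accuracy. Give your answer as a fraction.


Accuracy = (TP + TN) / (TP + TN + FP + FN) = (115 + 111) / 273 = 226/273.

226/273


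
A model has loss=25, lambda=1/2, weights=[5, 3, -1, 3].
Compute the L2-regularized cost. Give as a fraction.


L2 sq norm = sum(w^2) = 44. J = 25 + 1/2 * 44 = 47.

47


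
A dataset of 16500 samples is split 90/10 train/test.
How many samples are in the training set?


Test set = 16500 * 10% = 1650. Training set = 16500 - 1650 = 14850.

14850


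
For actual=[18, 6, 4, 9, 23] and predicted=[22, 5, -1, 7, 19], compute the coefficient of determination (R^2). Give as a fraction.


Mean(y) = 12. SS_res = 62. SS_tot = 266. R^2 = 1 - 62/(266) = 102/133.

102/133


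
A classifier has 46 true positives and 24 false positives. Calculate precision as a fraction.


Precision = TP / (TP + FP) = 46 / 70 = 23/35.

23/35


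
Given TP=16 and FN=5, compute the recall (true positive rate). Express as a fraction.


Recall = TP / (TP + FN) = 16 / 21 = 16/21.

16/21


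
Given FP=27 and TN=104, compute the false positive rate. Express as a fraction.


FPR = FP / (FP + TN) = 27 / 131 = 27/131.

27/131


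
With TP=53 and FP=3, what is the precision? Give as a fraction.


Precision = TP / (TP + FP) = 53 / 56 = 53/56.

53/56


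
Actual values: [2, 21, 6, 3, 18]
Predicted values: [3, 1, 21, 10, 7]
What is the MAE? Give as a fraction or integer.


MAE = (1/5) * (|2-3|=1 + |21-1|=20 + |6-21|=15 + |3-10|=7 + |18-7|=11). Sum = 54. MAE = 54/5.

54/5


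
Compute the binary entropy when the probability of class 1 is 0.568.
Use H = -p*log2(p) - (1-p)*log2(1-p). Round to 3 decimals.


H = -0.568*log2(0.568) - 0.432*log2(0.432) = 0.987.

0.987


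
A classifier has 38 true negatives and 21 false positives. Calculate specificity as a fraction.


Specificity = TN / (TN + FP) = 38 / 59 = 38/59.

38/59


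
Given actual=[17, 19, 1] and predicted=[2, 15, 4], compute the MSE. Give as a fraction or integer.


MSE = (1/3) * ((17-2)^2=225 + (19-15)^2=16 + (1-4)^2=9). Sum = 250. MSE = 250/3.

250/3


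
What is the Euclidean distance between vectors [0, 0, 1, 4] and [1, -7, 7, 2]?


d = sqrt(sum of squared differences). (0-1)^2=1, (0--7)^2=49, (1-7)^2=36, (4-2)^2=4. Sum = 90.

sqrt(90)


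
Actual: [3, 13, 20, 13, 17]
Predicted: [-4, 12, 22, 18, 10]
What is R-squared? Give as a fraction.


Mean(y) = 66/5. SS_res = 128. SS_tot = 824/5. R^2 = 1 - 128/(824/5) = 23/103.

23/103


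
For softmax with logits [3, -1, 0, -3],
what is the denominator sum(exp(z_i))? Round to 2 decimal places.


Denom = e^3=20.0855 + e^-1=0.3679 + e^0=1.0000 + e^-3=0.0498. Sum = 21.5032, which rounds to 21.50.

21.50


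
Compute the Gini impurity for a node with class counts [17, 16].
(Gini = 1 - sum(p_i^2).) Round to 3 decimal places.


Total = 33. Proportions: 17/33, 16/33. sum(p_i^2) = 0.5005. Gini = 1 - 0.5005 = 0.4995, which rounds to 0.500.

0.500


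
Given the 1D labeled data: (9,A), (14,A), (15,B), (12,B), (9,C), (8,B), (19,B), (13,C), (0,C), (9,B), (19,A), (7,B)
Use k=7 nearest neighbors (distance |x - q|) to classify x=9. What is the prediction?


Distances: |9-9|=0, |14-9|=5, |15-9|=6, |12-9|=3, |9-9|=0, |8-9|=1, |19-9|=10, |13-9|=4, |0-9|=9, |9-9|=0, |19-9|=10, |7-9|=2. 7 nearest: (9,A), (9,B), (9,C), (8,B), (7,B), (12,B), (13,C). Counts: {'A': 1, 'B': 4, 'C': 2}. Majority class: B.

B


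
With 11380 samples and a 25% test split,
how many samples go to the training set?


Test set = 11380 * 25% = 2845. Training set = 11380 - 2845 = 8535.

8535


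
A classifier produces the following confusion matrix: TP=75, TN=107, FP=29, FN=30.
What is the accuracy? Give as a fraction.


Accuracy = (TP + TN) / (TP + TN + FP + FN) = (75 + 107) / 241 = 182/241.

182/241


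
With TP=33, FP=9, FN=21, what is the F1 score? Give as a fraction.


Precision = 33/42 = 11/14. Recall = 33/54 = 11/18. F1 = 2*P*R/(P+R) = 11/16.

11/16


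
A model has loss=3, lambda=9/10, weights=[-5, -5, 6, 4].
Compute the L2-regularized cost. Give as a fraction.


L2 sq norm = sum(w^2) = 102. J = 3 + 9/10 * 102 = 474/5.

474/5


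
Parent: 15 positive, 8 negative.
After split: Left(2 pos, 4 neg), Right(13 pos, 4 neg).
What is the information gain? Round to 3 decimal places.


H(parent) = 0.9321. H(left) = 0.9183, H(right) = 0.7871. Weighted = (6/23)*0.9183 + (17/23)*0.7871 = 0.8213. IG = 0.9321 - 0.8213 = 0.1108, which rounds to 0.111.

0.111
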